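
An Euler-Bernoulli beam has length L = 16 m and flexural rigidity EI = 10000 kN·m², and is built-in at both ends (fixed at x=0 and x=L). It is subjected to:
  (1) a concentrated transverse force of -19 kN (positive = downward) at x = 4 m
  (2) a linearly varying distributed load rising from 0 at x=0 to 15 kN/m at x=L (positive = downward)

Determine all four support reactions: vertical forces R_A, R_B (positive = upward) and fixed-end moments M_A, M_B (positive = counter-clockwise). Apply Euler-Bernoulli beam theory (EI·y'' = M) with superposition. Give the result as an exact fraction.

Load 1 — point force P=-19 kN at a=4 m (b=L-a=12):
  R_A = Pb²(3a+b)/L³ = (-19)·12²·(3·4+12)/16³ = -513/32 kN
  M_A = Pab²/L² = (-19)·4·12²/16² = -171/4 kN·m
  R_B = Pa²(a+3b)/L³ = (-19)·4²·(4+3·12)/16³ = -95/32 kN
  M_B = -Pa²b/L² = -(-19)·4²·12/16² = 57/4 kN·m
Load 2 — triangular load w₀=15 kN/m (0→w₀ over full span):
  R_A = 3w₀L/20 = 3·15·16/20 = 36 kN
  M_A = w₀L²/30 = 15·16²/30 = 128 kN·m
  R_B = 7w₀L/20 = 7·15·16/20 = 84 kN
  M_B = -w₀L²/20 = -15·16²/20 = -192 kN·m
Superposition: R_A = 639/32 kN, M_A = 341/4 kN·m, R_B = 2593/32 kN, M_B = -711/4 kN·m

R_A = 639/32 kN, M_A = 341/4 kN·m, R_B = 2593/32 kN, M_B = -711/4 kN·m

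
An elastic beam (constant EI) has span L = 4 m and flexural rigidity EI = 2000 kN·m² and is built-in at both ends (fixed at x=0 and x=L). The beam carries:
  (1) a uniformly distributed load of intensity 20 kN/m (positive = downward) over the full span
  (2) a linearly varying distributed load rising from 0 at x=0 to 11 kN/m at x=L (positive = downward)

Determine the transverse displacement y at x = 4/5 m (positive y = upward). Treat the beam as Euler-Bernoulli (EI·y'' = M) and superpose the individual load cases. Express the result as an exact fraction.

Load 1 — uniform load w=20 kN/m over full span:
  y_1 = -wx²(L-x)²/(24EI) = -20·(4/5)²·(4-(4/5))²/(24·2000) = -128/46875 m
Load 2 — triangular load w₀=11 kN/m (0→w₀ over full span):
  y_2 = -w₀x²(L-x)²(x+2L)/(120LEI) = -11·(4/5)²·(4-(4/5))²·((4/5)+2·4)/(120·4·2000) = -3872/5859375 m
Superposition: y = Σ y_i = -6624/1953125 m ≈ -0.003391 m

y(4/5) = -6624/1953125 m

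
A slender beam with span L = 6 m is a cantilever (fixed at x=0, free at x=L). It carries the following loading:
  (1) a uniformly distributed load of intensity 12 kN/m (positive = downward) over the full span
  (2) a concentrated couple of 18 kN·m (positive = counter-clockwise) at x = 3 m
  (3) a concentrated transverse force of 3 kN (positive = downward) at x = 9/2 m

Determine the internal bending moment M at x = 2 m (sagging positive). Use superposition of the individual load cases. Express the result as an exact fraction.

M(2) = -171/2 kN·m

Load 1 — uniform load w=12 kN/m over full span:
  M_1 = -w(L-x)²/2 = -12·(6-2)²/2 = -96 kN·m
Load 2 — applied couple M₀=18 kN·m at a=3 m (b=L-a=3):
  M_2 = M₀  [x≤a] = 18 = 18 kN·m
Load 3 — point force P=3 kN at a=9/2 m (b=L-a=3/2):
  M_3 = -P(a-x)  [x≤a] = -3·((9/2)-2) = -15/2 kN·m
Superposition: M = Σ M_i = -171/2 kN·m ≈ -85.500000 kN·m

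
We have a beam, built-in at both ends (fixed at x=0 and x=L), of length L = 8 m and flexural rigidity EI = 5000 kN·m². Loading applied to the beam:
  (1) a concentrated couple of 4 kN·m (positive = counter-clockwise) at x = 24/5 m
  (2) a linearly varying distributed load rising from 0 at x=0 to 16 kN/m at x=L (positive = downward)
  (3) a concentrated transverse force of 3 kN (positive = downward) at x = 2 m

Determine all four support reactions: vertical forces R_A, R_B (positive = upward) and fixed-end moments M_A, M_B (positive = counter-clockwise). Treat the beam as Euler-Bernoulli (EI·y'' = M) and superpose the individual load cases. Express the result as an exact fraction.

R_A = 17961/800 kN, M_A = 23273/600 kN·m, R_B = 35639/800 kN, M_B = -10369/200 kN·m

Load 1 — applied couple M₀=4 kN·m at a=24/5 m (b=L-a=16/5):
  R_A = 6M₀ab/L³ = 6·4·(24/5)·(16/5)/8³ = 18/25 kN
  M_A = M₀b(2a-b)/L² = 4·(16/5)·(2·(24/5)-(16/5))/8² = 32/25 kN·m
  R_B = -6M₀ab/L³ = -6·4·(24/5)·(16/5)/8³ = -18/25 kN
  M_B = M₀a(2b-a)/L² = 4·(24/5)·(2·(16/5)-(24/5))/8² = 12/25 kN·m
Load 2 — triangular load w₀=16 kN/m (0→w₀ over full span):
  R_A = 3w₀L/20 = 3·16·8/20 = 96/5 kN
  M_A = w₀L²/30 = 16·8²/30 = 512/15 kN·m
  R_B = 7w₀L/20 = 7·16·8/20 = 224/5 kN
  M_B = -w₀L²/20 = -16·8²/20 = -256/5 kN·m
Load 3 — point force P=3 kN at a=2 m (b=L-a=6):
  R_A = Pb²(3a+b)/L³ = 3·6²·(3·2+6)/8³ = 81/32 kN
  M_A = Pab²/L² = 3·2·6²/8² = 27/8 kN·m
  R_B = Pa²(a+3b)/L³ = 3·2²·(2+3·6)/8³ = 15/32 kN
  M_B = -Pa²b/L² = -3·2²·6/8² = -9/8 kN·m
Superposition: R_A = 17961/800 kN, M_A = 23273/600 kN·m, R_B = 35639/800 kN, M_B = -10369/200 kN·m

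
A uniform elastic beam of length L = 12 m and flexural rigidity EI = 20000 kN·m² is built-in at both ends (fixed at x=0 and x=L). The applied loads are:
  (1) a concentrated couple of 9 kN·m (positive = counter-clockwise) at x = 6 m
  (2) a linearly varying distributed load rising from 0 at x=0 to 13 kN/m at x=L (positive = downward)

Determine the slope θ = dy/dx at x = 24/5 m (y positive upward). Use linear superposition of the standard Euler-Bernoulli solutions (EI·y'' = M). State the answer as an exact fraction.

Load 1 — applied couple M₀=9 kN·m at a=6 m (b=L-a=6):
  θ_1 = (R_Ax²/2 - M_Ax)/EI  [x≤a] with R_A=9/8, M_A=9/4 = ((9/8)·(24/5)²/2 - (9/4)·(24/5))/20000 = 27/250000 rad
Load 2 — triangular load w₀=13 kN/m (0→w₀ over full span):
  θ_2 = -w₀(2x(L-x)(L-2x)(x+2L)+x²(L-x)²)/(120LEI) = -13·(2·(24/5)·(12-(24/5))·(12-2·(24/5))·((24/5)+2·12)+(24/5)²·(12-(24/5))²)/(120·12·20000) = -1053/390625 rad
Superposition: θ = Σ θ_i = -16173/6250000 rad ≈ -0.002588 rad

θ(24/5) = -16173/6250000 rad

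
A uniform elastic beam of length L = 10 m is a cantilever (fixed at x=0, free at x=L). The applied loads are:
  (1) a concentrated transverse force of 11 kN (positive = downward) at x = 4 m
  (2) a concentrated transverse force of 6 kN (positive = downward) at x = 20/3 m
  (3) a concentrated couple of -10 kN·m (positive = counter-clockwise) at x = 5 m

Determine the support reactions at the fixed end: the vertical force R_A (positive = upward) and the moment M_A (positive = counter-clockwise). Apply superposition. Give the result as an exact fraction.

R_A = 17 kN, M_A = 94 kN·m

Load 1 — point force P=11 kN at a=4 m (b=L-a=6):
  R_A = P = 11 kN
  M_A = Pa = 11·4 = 44 kN·m
Load 2 — point force P=6 kN at a=20/3 m (b=L-a=10/3):
  R_A = P = 6 kN
  M_A = Pa = 6·(20/3) = 40 kN·m
Load 3 — applied couple M₀=-10 kN·m at a=5 m (b=L-a=5):
  R_A = 0 kN
  M_A = -M₀ = -(-10) = 10 kN·m
Superposition: R_A = 17 kN, M_A = 94 kN·m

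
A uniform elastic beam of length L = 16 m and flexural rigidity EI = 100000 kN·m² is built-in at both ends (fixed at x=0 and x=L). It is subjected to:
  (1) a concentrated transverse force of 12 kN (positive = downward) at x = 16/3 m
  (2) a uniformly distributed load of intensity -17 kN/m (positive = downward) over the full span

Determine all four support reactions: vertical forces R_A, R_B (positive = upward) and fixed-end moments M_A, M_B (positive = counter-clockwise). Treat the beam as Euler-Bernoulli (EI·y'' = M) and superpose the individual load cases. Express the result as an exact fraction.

Load 1 — point force P=12 kN at a=16/3 m (b=L-a=32/3):
  R_A = Pb²(3a+b)/L³ = 12·(32/3)²·(3·(16/3)+(32/3))/16³ = 80/9 kN
  M_A = Pab²/L² = 12·(16/3)·(32/3)²/16² = 256/9 kN·m
  R_B = Pa²(a+3b)/L³ = 12·(16/3)²·((16/3)+3·(32/3))/16³ = 28/9 kN
  M_B = -Pa²b/L² = -12·(16/3)²·(32/3)/16² = -128/9 kN·m
Load 2 — uniform load w=-17 kN/m over full span:
  R_A = wL/2 = (-17)·16/2 = -136 kN
  M_A = wL²/12 = (-17)·16²/12 = -1088/3 kN·m
  R_B = wL/2 = (-17)·16/2 = -136 kN
  M_B = -wL²/12 = -(-17)·16²/12 = 1088/3 kN·m
Superposition: R_A = -1144/9 kN, M_A = -3008/9 kN·m, R_B = -1196/9 kN, M_B = 3136/9 kN·m

R_A = -1144/9 kN, M_A = -3008/9 kN·m, R_B = -1196/9 kN, M_B = 3136/9 kN·m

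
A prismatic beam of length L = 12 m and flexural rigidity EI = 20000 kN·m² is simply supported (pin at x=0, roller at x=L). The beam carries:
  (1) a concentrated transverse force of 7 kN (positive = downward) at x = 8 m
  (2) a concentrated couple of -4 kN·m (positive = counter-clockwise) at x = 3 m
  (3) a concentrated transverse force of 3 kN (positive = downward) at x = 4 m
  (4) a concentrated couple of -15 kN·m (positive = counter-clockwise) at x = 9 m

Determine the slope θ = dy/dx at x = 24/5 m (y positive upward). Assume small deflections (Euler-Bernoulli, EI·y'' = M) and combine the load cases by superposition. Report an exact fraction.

θ(24/5) = -35369/36000000 rad

Load 1 — point force P=7 kN at a=8 m (b=L-a=4):
  θ_1 = -Pb(L²-b²-3x²)/(6LEI)  [x≤a] = -7·4·(12²-4²-3·(24/5)²)/(6·12·20000) = -161/140625 rad
Load 2 — applied couple M₀=-4 kN·m at a=3 m (b=L-a=9):
  θ_2 = (M₀x²/(2L)-M₀(x-a)+C₁)/EI  [x>a] with C₁=M₀(3b²-L²)/(6L)=-11/2 = ((-4)·(24/5)²/(2·12)-(-4)·((24/5)-3)+(-11/2))/20000 = -107/1000000 rad
Load 3 — point force P=3 kN at a=4 m (b=L-a=8):
  θ_3 = -Pa(2L²-6Lx+3x²+a²)/(6LEI)  [x>a] = -3·4·(2·12²-6·12·(24/5)+3·(24/5)²+4²)/(6·12·20000) = -43/187500 rad
Load 4 — applied couple M₀=-15 kN·m at a=9 m (b=L-a=3):
  θ_4 = (M₀x²/(2L)+C₁)/EI  [x≤a] with C₁=M₀(3b²-L²)/(6L)=195/8 = ((-15)·(24/5)²/(2·12)+(195/8))/20000 = 399/800000 rad
Superposition: θ = Σ θ_i = -35369/36000000 rad ≈ -0.000982 rad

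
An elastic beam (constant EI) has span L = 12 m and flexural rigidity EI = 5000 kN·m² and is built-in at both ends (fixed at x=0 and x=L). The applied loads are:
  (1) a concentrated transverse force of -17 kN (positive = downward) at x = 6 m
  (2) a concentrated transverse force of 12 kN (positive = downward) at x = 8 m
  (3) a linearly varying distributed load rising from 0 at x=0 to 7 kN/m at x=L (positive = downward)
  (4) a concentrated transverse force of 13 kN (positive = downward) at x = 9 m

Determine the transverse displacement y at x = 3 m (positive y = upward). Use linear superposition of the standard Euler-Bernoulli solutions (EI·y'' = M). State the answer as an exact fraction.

Load 1 — point force P=-17 kN at a=6 m (b=L-a=6):
  y_1 = -Pb²x²(3aL-(3a+b)x)/(6L³EI)  [x≤a] = -(-17)·6²·3²·(3·6·12-(3·6+6)·3)/(6·12³·5000) = 153/10000 m
Load 2 — point force P=12 kN at a=8 m (b=L-a=4):
  y_2 = -Pb²x²(3aL-(3a+b)x)/(6L³EI)  [x≤a] = -12·4²·3²·(3·8·12-(3·8+4)·3)/(6·12³·5000) = -17/2500 m
Load 3 — triangular load w₀=7 kN/m (0→w₀ over full span):
  y_3 = -w₀x²(L-x)²(x+2L)/(120LEI) = -7·3²·(12-3)²·(3+2·12)/(120·12·5000) = -15309/800000 m
Load 4 — point force P=13 kN at a=9 m (b=L-a=3):
  y_4 = -Pb²x²(3aL-(3a+b)x)/(6L³EI)  [x≤a] = -13·3²·3²·(3·9·12-(3·9+3)·3)/(6·12³·5000) = -1521/320000 m
Superposition: y = Σ y_i = -24623/1600000 m ≈ -0.015389 m

y(3) = -24623/1600000 m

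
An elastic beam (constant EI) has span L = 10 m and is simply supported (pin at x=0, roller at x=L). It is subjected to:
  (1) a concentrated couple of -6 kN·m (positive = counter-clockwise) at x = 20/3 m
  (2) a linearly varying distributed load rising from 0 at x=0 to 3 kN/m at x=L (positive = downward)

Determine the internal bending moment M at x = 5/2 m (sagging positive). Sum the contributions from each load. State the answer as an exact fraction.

Load 1 — applied couple M₀=-6 kN·m at a=20/3 m (b=L-a=10/3):
  M_1 = M₀x/L  [x≤a] = (-6)·(5/2)/10 = -3/2 kN·m
Load 2 — triangular load w₀=3 kN/m (0→w₀ over full span):
  M_2 = w₀Lx/6 - w₀x³/(6L) = 3·10·(5/2)/6 - 3·(5/2)³/(6·10) = 375/32 kN·m
Superposition: M = Σ M_i = 327/32 kN·m ≈ 10.218750 kN·m

M(5/2) = 327/32 kN·m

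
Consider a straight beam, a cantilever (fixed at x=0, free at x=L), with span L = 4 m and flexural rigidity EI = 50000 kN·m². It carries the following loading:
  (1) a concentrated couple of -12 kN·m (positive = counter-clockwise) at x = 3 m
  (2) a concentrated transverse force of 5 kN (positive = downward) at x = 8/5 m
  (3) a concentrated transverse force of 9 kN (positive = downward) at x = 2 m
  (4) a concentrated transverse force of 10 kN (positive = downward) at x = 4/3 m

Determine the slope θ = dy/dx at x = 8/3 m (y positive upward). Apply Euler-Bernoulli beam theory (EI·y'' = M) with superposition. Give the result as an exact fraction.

Load 1 — applied couple M₀=-12 kN·m at a=3 m (b=L-a=1):
  θ_1 = M₀x/EI  [x≤a] = (-12)·(8/3)/50000 = -2/3125 rad
Load 2 — point force P=5 kN at a=8/5 m (b=L-a=12/5):
  θ_2 = -Pa²/(2EI)  [x>a] = -5·(8/5)²/(2·50000) = -2/15625 rad
Load 3 — point force P=9 kN at a=2 m (b=L-a=2):
  θ_3 = -Pa²/(2EI)  [x>a] = -9·2²/(2·50000) = -9/25000 rad
Load 4 — point force P=10 kN at a=4/3 m (b=L-a=8/3):
  θ_4 = -Pa²/(2EI)  [x>a] = -10·(4/3)²/(2·50000) = -1/5625 rad
Superposition: θ = Σ θ_i = -1469/1125000 rad ≈ -0.001306 rad

θ(8/3) = -1469/1125000 rad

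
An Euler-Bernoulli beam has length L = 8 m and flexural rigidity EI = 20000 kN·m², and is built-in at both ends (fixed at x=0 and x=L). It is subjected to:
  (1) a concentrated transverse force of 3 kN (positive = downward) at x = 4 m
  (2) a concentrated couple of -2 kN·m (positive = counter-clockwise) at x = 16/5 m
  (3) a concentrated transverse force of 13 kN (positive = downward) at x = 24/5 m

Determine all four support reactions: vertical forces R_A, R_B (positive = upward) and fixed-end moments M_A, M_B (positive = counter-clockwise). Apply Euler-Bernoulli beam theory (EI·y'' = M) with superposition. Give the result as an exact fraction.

R_A = 1429/250 kN, M_A = 1593/125 kN·m, R_B = 2571/250 kN, M_B = -2327/125 kN·m

Load 1 — point force P=3 kN at a=4 m (b=L-a=4):
  R_A = Pb²(3a+b)/L³ = 3·4²·(3·4+4)/8³ = 3/2 kN
  M_A = Pab²/L² = 3·4·4²/8² = 3 kN·m
  R_B = Pa²(a+3b)/L³ = 3·4²·(4+3·4)/8³ = 3/2 kN
  M_B = -Pa²b/L² = -3·4²·4/8² = -3 kN·m
Load 2 — applied couple M₀=-2 kN·m at a=16/5 m (b=L-a=24/5):
  R_A = 6M₀ab/L³ = 6·(-2)·(16/5)·(24/5)/8³ = -9/25 kN
  M_A = M₀b(2a-b)/L² = (-2)·(24/5)·(2·(16/5)-(24/5))/8² = -6/25 kN·m
  R_B = -6M₀ab/L³ = -6·(-2)·(16/5)·(24/5)/8³ = 9/25 kN
  M_B = M₀a(2b-a)/L² = (-2)·(16/5)·(2·(24/5)-(16/5))/8² = -16/25 kN·m
Load 3 — point force P=13 kN at a=24/5 m (b=L-a=16/5):
  R_A = Pb²(3a+b)/L³ = 13·(16/5)²·(3·(24/5)+(16/5))/8³ = 572/125 kN
  M_A = Pab²/L² = 13·(24/5)·(16/5)²/8² = 1248/125 kN·m
  R_B = Pa²(a+3b)/L³ = 13·(24/5)²·((24/5)+3·(16/5))/8³ = 1053/125 kN
  M_B = -Pa²b/L² = -13·(24/5)²·(16/5)/8² = -1872/125 kN·m
Superposition: R_A = 1429/250 kN, M_A = 1593/125 kN·m, R_B = 2571/250 kN, M_B = -2327/125 kN·m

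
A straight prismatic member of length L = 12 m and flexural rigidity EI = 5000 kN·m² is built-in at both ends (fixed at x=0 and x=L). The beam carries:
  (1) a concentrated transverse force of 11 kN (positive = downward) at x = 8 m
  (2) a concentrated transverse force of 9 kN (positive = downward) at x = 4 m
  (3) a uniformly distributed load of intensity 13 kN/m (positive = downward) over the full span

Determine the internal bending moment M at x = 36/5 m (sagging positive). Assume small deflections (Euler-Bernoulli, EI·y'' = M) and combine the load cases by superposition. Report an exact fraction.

M(36/5) = 18584/225 kN·m

Load 1 — point force P=11 kN at a=8 m (b=L-a=4):
  M_1 = Pb²(3a+b)x/L³ - Pab²/L²  [x≤a] = 11·4²·(3·8+4)·(36/5)/12³ - 11·8·4²/12² = 484/45 kN·m
Load 2 — point force P=9 kN at a=4 m (b=L-a=8):
  M_2 = Pa²(a+3b)(L-x)/L³ - Pa²b/L²  [x>a] = 9·4²·(4+3·8)·(12-(36/5))/12³ - 9·4²·8/12² = 16/5 kN·m
Load 3 — uniform load w=13 kN/m over full span:
  M_3 = wLx/2 - wL²/12 - wx²/2 = 13·12·(36/5)/2 - 13·12²/12 - 13·(36/5)²/2 = 1716/25 kN·m
Superposition: M = Σ M_i = 18584/225 kN·m ≈ 82.595556 kN·m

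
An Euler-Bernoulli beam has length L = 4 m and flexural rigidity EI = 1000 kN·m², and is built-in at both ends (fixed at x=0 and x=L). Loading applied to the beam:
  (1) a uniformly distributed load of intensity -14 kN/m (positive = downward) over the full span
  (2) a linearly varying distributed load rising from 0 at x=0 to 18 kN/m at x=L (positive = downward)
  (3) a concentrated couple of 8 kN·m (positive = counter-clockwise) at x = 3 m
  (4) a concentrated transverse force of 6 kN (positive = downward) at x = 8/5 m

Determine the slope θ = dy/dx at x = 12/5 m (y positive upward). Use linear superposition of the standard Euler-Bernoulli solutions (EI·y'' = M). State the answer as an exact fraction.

Load 1 — uniform load w=-14 kN/m over full span:
  θ_1 = -wx(L-x)(L-2x)/(12EI) = -(-14)·(12/5)·(4-(12/5))·(4-2·(12/5))/(12·1000) = -56/15625 rad
Load 2 — triangular load w₀=18 kN/m (0→w₀ over full span):
  θ_2 = -w₀(2x(L-x)(L-2x)(x+2L)+x²(L-x)²)/(120LEI) = -18·(2·(12/5)·(4-(12/5))·(4-2·(12/5))·((12/5)+2·4)+(12/5)²·(4-(12/5))²)/(120·4·1000) = 144/78125 rad
Load 3 — applied couple M₀=8 kN·m at a=3 m (b=L-a=1):
  θ_3 = (R_Ax²/2 - M_Ax)/EI  [x≤a] with R_A=9/4, M_A=5/2 = ((9/4)·(12/5)²/2 - (5/2)·(12/5))/1000 = 3/6250 rad
Load 4 — point force P=6 kN at a=8/5 m (b=L-a=12/5):
  θ_4 = Pa²(L-x)(2bL-(3b+a)(L-x))/(2L³EI)  [x>a] = 6·(8/5)²·(4-(12/5))·(2·(12/5)·4-(3·(12/5)+(8/5))·(4-(12/5)))/(2·4³·1000) = 384/390625 rad
Superposition: θ = Σ θ_i = -217/781250 rad ≈ -0.000278 rad

θ(12/5) = -217/781250 rad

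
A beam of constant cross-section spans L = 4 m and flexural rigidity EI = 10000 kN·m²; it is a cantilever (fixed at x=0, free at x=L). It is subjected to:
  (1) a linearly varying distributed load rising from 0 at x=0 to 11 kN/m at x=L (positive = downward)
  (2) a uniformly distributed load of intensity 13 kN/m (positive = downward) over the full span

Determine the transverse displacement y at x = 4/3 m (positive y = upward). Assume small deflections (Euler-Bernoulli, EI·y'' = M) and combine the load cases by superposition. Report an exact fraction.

y(4/3) = -26692/2278125 m

Load 1 — triangular load w₀=11 kN/m (0→w₀ over full span):
  y_1 = (w₀Lx³/12-w₀L²x²/6-w₀x⁵/(120L))/EI = (11·4·(4/3)³/12-11·4²·(4/3)²/6-11·(4/3)⁵/(120·4))/10000 = -9922/2278125 m
Load 2 — uniform load w=13 kN/m over full span:
  y_2 = -wx²(x²-4Lx+6L²)/(24EI) = -13·(4/3)²·((4/3)²-4·4·(4/3)+6·4²)/(24·10000) = -1118/151875 m
Superposition: y = Σ y_i = -26692/2278125 m ≈ -0.011717 m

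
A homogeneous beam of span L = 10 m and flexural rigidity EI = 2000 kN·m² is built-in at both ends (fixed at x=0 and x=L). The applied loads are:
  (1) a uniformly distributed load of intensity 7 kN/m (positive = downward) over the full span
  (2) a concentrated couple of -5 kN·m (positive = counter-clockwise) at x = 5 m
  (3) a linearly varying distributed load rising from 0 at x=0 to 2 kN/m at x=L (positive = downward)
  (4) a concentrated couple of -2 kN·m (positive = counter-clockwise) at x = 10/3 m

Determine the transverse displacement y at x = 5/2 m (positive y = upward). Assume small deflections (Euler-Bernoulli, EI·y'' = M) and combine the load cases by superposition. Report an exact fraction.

y(5/2) = -10549/184320 m

Load 1 — uniform load w=7 kN/m over full span:
  y_1 = -wx²(L-x)²/(24EI) = -7·(5/2)²·(10-(5/2))²/(24·2000) = -105/2048 m
Load 2 — applied couple M₀=-5 kN·m at a=5 m (b=L-a=5):
  y_2 = (R_Ax³/6 - M_Ax²/2)/EI  [x≤a] with R_A=-3/4, M_A=-5/4 = ((-3/4)·(5/2)³/6 - (-5/4)·(5/2)²/2)/2000 = 1/1024 m
Load 3 — triangular load w₀=2 kN/m (0→w₀ over full span):
  y_3 = -w₀x²(L-x)²(x+2L)/(120LEI) = -2·(5/2)²·(10-(5/2))²·((5/2)+2·10)/(120·10·2000) = -27/4096 m
Load 4 — applied couple M₀=-2 kN·m at a=10/3 m (b=L-a=20/3):
  y_4 = (R_Ax³/6 - M_Ax²/2)/EI  [x≤a] with R_A=-4/15, M_A=0 = ((-4/15)·(5/2)³/6 - 0·(5/2)²/2)/2000 = -1/2880 m
Superposition: y = Σ y_i = -10549/184320 m ≈ -0.057232 m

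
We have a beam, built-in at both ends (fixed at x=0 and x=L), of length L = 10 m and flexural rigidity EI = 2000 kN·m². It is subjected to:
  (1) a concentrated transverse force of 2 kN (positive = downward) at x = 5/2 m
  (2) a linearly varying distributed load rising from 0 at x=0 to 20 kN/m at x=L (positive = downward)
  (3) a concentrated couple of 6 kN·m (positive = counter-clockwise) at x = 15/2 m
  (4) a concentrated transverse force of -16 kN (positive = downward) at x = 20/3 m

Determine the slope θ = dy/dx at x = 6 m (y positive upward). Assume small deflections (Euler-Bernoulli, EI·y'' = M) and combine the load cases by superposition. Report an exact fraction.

θ(6) = 5507/360000 rad

Load 1 — point force P=2 kN at a=5/2 m (b=L-a=15/2):
  θ_1 = Pa²(L-x)(2bL-(3b+a)(L-x))/(2L³EI)  [x>a] = 2·(5/2)²·(10-6)·(2·(15/2)·10-(3·(15/2)+(5/2))·(10-6))/(2·10³·2000) = 1/1600 rad
Load 2 — triangular load w₀=20 kN/m (0→w₀ over full span):
  θ_2 = -w₀(2x(L-x)(L-2x)(x+2L)+x²(L-x)²)/(120LEI) = -20·(2·6·(10-6)·(10-2·6)·(6+2·10)+6²·(10-6)²)/(120·10·2000) = 2/125 rad
Load 3 — applied couple M₀=6 kN·m at a=15/2 m (b=L-a=5/2):
  θ_3 = (R_Ax²/2 - M_Ax)/EI  [x≤a] with R_A=27/40, M_A=15/8 = ((27/40)·6²/2 - (15/8)·6)/2000 = 9/20000 rad
Load 4 — point force P=-16 kN at a=20/3 m (b=L-a=10/3):
  θ_4 = -Pb²x(2aL-(3a+b)x)/(2L³EI)  [x≤a] = -(-16)·(10/3)²·6·(2·(20/3)·10-(3·(20/3)+(10/3))·6)/(2·10³·2000) = -2/1125 rad
Superposition: θ = Σ θ_i = 5507/360000 rad ≈ 0.015297 rad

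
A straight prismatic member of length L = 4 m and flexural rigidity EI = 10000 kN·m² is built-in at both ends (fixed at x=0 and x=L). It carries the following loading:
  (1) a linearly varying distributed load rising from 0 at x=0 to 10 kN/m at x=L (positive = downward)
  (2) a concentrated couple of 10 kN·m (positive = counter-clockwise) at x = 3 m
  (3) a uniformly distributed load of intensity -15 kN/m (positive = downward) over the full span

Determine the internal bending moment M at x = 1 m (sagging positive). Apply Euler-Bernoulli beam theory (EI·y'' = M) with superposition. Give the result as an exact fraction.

M(1) = -41/16 kN·m

Load 1 — triangular load w₀=10 kN/m (0→w₀ over full span):
  M_1 = 3w₀Lx/20 - w₀L²/30 - w₀x³/(6L) = 3·10·4·1/20 - 10·4²/30 - 10·1³/(6·4) = 1/4 kN·m
Load 2 — applied couple M₀=10 kN·m at a=3 m (b=L-a=1):
  M_2 = R_Ax - M_A  [x≤a] with R_A=45/16, M_A=25/8 = (45/16)·1 - (25/8) = -5/16 kN·m
Load 3 — uniform load w=-15 kN/m over full span:
  M_3 = wLx/2 - wL²/12 - wx²/2 = (-15)·4·1/2 - (-15)·4²/12 - (-15)·1²/2 = -5/2 kN·m
Superposition: M = Σ M_i = -41/16 kN·m ≈ -2.562500 kN·m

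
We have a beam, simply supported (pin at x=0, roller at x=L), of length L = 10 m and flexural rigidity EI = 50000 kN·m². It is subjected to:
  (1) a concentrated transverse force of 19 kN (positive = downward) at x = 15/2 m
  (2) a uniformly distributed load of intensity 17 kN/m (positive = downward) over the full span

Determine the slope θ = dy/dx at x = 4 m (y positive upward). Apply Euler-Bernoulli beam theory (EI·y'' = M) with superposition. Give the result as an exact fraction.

Load 1 — point force P=19 kN at a=15/2 m (b=L-a=5/2):
  θ_1 = -Pb(L²-b²-3x²)/(6LEI)  [x≤a] = -19·(5/2)·(10²-(5/2)²-3·4²)/(6·10·50000) = -1159/1600000 rad
Load 2 — uniform load w=17 kN/m over full span:
  θ_2 = -w(L³-6Lx²+4x³)/(24EI) = -17·(10³-6·10·4²+4·4³)/(24·50000) = -629/150000 rad
Superposition: θ = Σ θ_i = -4721/960000 rad ≈ -0.004918 rad

θ(4) = -4721/960000 rad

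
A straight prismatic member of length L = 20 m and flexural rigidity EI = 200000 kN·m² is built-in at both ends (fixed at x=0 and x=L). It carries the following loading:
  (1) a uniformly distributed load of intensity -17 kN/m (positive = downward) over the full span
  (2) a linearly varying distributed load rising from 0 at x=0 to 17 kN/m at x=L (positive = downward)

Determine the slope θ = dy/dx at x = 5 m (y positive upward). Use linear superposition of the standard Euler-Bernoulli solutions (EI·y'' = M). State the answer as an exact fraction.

θ(5) = 697/256000 rad

Load 1 — uniform load w=-17 kN/m over full span:
  θ_1 = -wx(L-x)(L-2x)/(12EI) = -(-17)·5·(20-5)·(20-2·5)/(12·200000) = 17/3200 rad
Load 2 — triangular load w₀=17 kN/m (0→w₀ over full span):
  θ_2 = -w₀(2x(L-x)(L-2x)(x+2L)+x²(L-x)²)/(120LEI) = -17·(2·5·(20-5)·(20-2·5)·(5+2·20)+5²·(20-5)²)/(120·20·200000) = -663/256000 rad
Superposition: θ = Σ θ_i = 697/256000 rad ≈ 0.002723 rad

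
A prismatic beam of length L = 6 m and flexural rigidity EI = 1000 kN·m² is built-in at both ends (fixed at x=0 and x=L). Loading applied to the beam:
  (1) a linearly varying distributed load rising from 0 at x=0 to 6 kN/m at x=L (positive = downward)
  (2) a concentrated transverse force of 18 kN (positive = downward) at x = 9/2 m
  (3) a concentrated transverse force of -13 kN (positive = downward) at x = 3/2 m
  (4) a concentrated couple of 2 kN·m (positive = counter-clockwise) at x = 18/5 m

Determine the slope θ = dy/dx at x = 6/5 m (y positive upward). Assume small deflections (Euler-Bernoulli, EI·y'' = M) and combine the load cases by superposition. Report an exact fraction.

Load 1 — triangular load w₀=6 kN/m (0→w₀ over full span):
  θ_1 = -w₀(2x(L-x)(L-2x)(x+2L)+x²(L-x)²)/(120LEI) = -6·(2·(6/5)·(6-(6/5))·(6-2·(6/5))·((6/5)+2·6)+(6/5)²·(6-(6/5))²)/(120·6·1000) = -378/78125 rad
Load 2 — point force P=18 kN at a=9/2 m (b=L-a=3/2):
  θ_2 = -Pb²x(2aL-(3a+b)x)/(2L³EI)  [x≤a] = -18·(3/2)²·(6/5)·(2·(9/2)·6-(3·(9/2)+(3/2))·(6/5))/(2·6³·1000) = -81/20000 rad
Load 3 — point force P=-13 kN at a=3/2 m (b=L-a=9/2):
  θ_3 = -Pb²x(2aL-(3a+b)x)/(2L³EI)  [x≤a] = -(-13)·(9/2)²·(6/5)·(2·(3/2)·6-(3·(3/2)+(9/2))·(6/5))/(2·6³·1000) = 1053/200000 rad
Load 4 — applied couple M₀=2 kN·m at a=18/5 m (b=L-a=12/5):
  θ_4 = (R_Ax²/2 - M_Ax)/EI  [x≤a] with R_A=12/25, M_A=16/25 = ((12/25)·(6/5)²/2 - (16/25)·(6/5))/1000 = -33/78125 rad
Superposition: θ = Σ θ_i = -20229/5000000 rad ≈ -0.004046 rad

θ(6/5) = -20229/5000000 rad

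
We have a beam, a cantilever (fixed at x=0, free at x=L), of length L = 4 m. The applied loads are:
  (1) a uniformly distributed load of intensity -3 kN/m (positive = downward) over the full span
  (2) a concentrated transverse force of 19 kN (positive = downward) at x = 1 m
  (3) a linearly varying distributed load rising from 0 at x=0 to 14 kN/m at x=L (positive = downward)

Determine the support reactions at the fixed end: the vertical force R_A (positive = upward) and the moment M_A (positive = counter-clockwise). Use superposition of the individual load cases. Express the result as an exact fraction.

Load 1 — uniform load w=-3 kN/m over full span:
  R_A = wL = (-3)·4 = -12 kN
  M_A = wL²/2 = (-3)·4²/2 = -24 kN·m
Load 2 — point force P=19 kN at a=1 m (b=L-a=3):
  R_A = P = 19 kN
  M_A = Pa = 19·1 = 19 kN·m
Load 3 — triangular load w₀=14 kN/m (0→w₀ over full span):
  R_A = w₀L/2 = 14·4/2 = 28 kN
  M_A = w₀L²/3 = 14·4²/3 = 224/3 kN·m
Superposition: R_A = 35 kN, M_A = 209/3 kN·m

R_A = 35 kN, M_A = 209/3 kN·m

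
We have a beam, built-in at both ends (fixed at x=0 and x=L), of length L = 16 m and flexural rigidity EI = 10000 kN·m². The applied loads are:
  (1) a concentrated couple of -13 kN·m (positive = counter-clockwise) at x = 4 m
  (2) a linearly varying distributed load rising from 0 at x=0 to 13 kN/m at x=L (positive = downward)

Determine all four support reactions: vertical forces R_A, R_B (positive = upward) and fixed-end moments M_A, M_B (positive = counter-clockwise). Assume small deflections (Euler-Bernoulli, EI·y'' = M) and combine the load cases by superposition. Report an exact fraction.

R_A = 19383/640 kN, M_A = 27209/240 kN·m, R_B = 47177/640 kN, M_B = -13637/80 kN·m

Load 1 — applied couple M₀=-13 kN·m at a=4 m (b=L-a=12):
  R_A = 6M₀ab/L³ = 6·(-13)·4·12/16³ = -117/128 kN
  M_A = M₀b(2a-b)/L² = (-13)·12·(2·4-12)/16² = 39/16 kN·m
  R_B = -6M₀ab/L³ = -6·(-13)·4·12/16³ = 117/128 kN
  M_B = M₀a(2b-a)/L² = (-13)·4·(2·12-4)/16² = -65/16 kN·m
Load 2 — triangular load w₀=13 kN/m (0→w₀ over full span):
  R_A = 3w₀L/20 = 3·13·16/20 = 156/5 kN
  M_A = w₀L²/30 = 13·16²/30 = 1664/15 kN·m
  R_B = 7w₀L/20 = 7·13·16/20 = 364/5 kN
  M_B = -w₀L²/20 = -13·16²/20 = -832/5 kN·m
Superposition: R_A = 19383/640 kN, M_A = 27209/240 kN·m, R_B = 47177/640 kN, M_B = -13637/80 kN·m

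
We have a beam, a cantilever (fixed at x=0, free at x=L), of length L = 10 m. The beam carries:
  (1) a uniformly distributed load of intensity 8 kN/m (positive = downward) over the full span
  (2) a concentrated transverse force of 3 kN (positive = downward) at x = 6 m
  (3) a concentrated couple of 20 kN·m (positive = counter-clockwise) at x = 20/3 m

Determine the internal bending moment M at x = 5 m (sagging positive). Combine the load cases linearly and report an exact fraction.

Load 1 — uniform load w=8 kN/m over full span:
  M_1 = -w(L-x)²/2 = -8·(10-5)²/2 = -100 kN·m
Load 2 — point force P=3 kN at a=6 m (b=L-a=4):
  M_2 = -P(a-x)  [x≤a] = -3·(6-5) = -3 kN·m
Load 3 — applied couple M₀=20 kN·m at a=20/3 m (b=L-a=10/3):
  M_3 = M₀  [x≤a] = 20 = 20 kN·m
Superposition: M = Σ M_i = -83 kN·m ≈ -83.000000 kN·m

M(5) = -83 kN·m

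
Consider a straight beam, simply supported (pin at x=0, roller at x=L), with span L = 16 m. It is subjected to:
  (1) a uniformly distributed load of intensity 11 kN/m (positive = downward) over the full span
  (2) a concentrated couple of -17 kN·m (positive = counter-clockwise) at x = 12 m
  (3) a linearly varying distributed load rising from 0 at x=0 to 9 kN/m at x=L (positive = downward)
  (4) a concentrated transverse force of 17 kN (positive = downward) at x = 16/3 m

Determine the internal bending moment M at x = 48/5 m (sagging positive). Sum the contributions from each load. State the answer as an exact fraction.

M(48/5) = 191791/375 kN·m

Load 1 — uniform load w=11 kN/m over full span:
  M_1 = wx(L-x)/2 = 11·(48/5)·(16-(48/5))/2 = 8448/25 kN·m
Load 2 — applied couple M₀=-17 kN·m at a=12 m (b=L-a=4):
  M_2 = M₀x/L  [x≤a] = (-17)·(48/5)/16 = -51/5 kN·m
Load 3 — triangular load w₀=9 kN/m (0→w₀ over full span):
  M_3 = w₀Lx/6 - w₀x³/(6L) = 9·16·(48/5)/6 - 9·(48/5)³/(6·16) = 18432/125 kN·m
Load 4 — point force P=17 kN at a=16/3 m (b=L-a=32/3):
  M_4 = Pa(L-x)/L  [x>a] = 17·(16/3)·(16-(48/5))/16 = 544/15 kN·m
Superposition: M = Σ M_i = 191791/375 kN·m ≈ 511.442667 kN·m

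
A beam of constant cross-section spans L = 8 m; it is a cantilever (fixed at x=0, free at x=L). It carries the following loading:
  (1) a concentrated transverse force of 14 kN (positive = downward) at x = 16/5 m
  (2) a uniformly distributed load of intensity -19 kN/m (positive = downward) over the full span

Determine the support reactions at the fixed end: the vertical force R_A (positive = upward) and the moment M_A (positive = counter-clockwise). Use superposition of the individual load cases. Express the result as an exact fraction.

R_A = -138 kN, M_A = -2816/5 kN·m

Load 1 — point force P=14 kN at a=16/5 m (b=L-a=24/5):
  R_A = P = 14 kN
  M_A = Pa = 14·(16/5) = 224/5 kN·m
Load 2 — uniform load w=-19 kN/m over full span:
  R_A = wL = (-19)·8 = -152 kN
  M_A = wL²/2 = (-19)·8²/2 = -608 kN·m
Superposition: R_A = -138 kN, M_A = -2816/5 kN·m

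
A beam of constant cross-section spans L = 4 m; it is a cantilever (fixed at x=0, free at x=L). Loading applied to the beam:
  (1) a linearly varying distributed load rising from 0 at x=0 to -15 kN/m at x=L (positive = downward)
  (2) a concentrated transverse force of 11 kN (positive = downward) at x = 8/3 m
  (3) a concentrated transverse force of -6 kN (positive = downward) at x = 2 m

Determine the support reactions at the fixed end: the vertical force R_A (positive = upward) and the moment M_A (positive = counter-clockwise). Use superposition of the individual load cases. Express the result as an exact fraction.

Load 1 — triangular load w₀=-15 kN/m (0→w₀ over full span):
  R_A = w₀L/2 = (-15)·4/2 = -30 kN
  M_A = w₀L²/3 = (-15)·4²/3 = -80 kN·m
Load 2 — point force P=11 kN at a=8/3 m (b=L-a=4/3):
  R_A = P = 11 kN
  M_A = Pa = 11·(8/3) = 88/3 kN·m
Load 3 — point force P=-6 kN at a=2 m (b=L-a=2):
  R_A = P = (-6) = -6 kN
  M_A = Pa = (-6)·2 = -12 kN·m
Superposition: R_A = -25 kN, M_A = -188/3 kN·m

R_A = -25 kN, M_A = -188/3 kN·m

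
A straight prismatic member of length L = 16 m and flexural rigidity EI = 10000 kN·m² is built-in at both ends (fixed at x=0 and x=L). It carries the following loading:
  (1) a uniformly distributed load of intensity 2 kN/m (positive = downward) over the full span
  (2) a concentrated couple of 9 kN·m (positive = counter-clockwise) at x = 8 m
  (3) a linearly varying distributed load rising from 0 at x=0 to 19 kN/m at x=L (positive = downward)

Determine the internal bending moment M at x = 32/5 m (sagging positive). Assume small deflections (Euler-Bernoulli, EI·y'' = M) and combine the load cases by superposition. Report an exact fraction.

Load 1 — uniform load w=2 kN/m over full span:
  M_1 = wLx/2 - wL²/12 - wx²/2 = 2·16·(32/5)/2 - 2·16²/12 - 2·(32/5)²/2 = 1408/75 kN·m
Load 2 — applied couple M₀=9 kN·m at a=8 m (b=L-a=8):
  M_2 = R_Ax - M_A  [x≤a] with R_A=27/32, M_A=9/4 = (27/32)·(32/5) - (9/4) = 63/20 kN·m
Load 3 — triangular load w₀=19 kN/m (0→w₀ over full span):
  M_3 = 3w₀Lx/20 - w₀L²/30 - w₀x³/(6L) = 3·19·16·(32/5)/20 - 19·16²/30 - 19·(32/5)³/(6·16) = 9728/125 kN·m
Superposition: M = Σ M_i = 149621/1500 kN·m ≈ 99.747333 kN·m

M(32/5) = 149621/1500 kN·m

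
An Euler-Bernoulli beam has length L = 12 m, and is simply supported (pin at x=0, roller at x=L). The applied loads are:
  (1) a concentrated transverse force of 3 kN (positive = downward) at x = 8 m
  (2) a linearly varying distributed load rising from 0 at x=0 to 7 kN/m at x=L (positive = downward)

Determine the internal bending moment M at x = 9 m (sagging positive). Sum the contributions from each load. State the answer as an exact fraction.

Load 1 — point force P=3 kN at a=8 m (b=L-a=4):
  M_1 = Pa(L-x)/L  [x>a] = 3·8·(12-9)/12 = 6 kN·m
Load 2 — triangular load w₀=7 kN/m (0→w₀ over full span):
  M_2 = w₀Lx/6 - w₀x³/(6L) = 7·12·9/6 - 7·9³/(6·12) = 441/8 kN·m
Superposition: M = Σ M_i = 489/8 kN·m ≈ 61.125000 kN·m

M(9) = 489/8 kN·m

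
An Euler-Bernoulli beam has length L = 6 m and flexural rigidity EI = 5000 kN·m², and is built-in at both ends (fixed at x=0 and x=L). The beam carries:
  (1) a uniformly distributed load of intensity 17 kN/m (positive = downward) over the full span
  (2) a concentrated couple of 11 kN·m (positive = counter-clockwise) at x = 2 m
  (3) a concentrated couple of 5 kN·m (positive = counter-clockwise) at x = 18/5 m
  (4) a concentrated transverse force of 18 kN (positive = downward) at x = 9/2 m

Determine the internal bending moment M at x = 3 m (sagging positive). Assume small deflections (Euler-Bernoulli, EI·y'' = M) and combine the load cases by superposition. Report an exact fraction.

Load 1 — uniform load w=17 kN/m over full span:
  M_1 = wLx/2 - wL²/12 - wx²/2 = 17·6·3/2 - 17·6²/12 - 17·3²/2 = 51/2 kN·m
Load 2 — applied couple M₀=11 kN·m at a=2 m (b=L-a=4):
  M_2 = R_Ax - M_A - M₀  [x>a] with R_A=22/9, M_A=0 = (22/9)·3 - 0 - 11 = -11/3 kN·m
Load 3 — applied couple M₀=5 kN·m at a=18/5 m (b=L-a=12/5):
  M_3 = R_Ax - M_A  [x≤a] with R_A=6/5, M_A=8/5 = (6/5)·3 - (8/5) = 2 kN·m
Load 4 — point force P=18 kN at a=9/2 m (b=L-a=3/2):
  M_4 = Pb²(3a+b)x/L³ - Pab²/L²  [x≤a] = 18·(3/2)²·(3·(9/2)+(3/2))·3/6³ - 18·(9/2)·(3/2)²/6² = 27/8 kN·m
Superposition: M = Σ M_i = 653/24 kN·m ≈ 27.208333 kN·m

M(3) = 653/24 kN·m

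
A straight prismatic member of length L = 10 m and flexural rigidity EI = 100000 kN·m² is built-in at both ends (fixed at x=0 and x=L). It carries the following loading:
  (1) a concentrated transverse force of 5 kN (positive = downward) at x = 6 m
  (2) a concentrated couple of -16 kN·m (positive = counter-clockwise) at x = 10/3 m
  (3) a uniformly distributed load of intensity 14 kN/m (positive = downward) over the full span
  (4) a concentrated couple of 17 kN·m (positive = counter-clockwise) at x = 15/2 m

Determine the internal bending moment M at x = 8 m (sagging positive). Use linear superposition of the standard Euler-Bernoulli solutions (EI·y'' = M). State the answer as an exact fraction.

Load 1 — point force P=5 kN at a=6 m (b=L-a=4):
  M_1 = Pa²(a+3b)(L-x)/L³ - Pa²b/L²  [x>a] = 5·6²·(6+3·4)·(10-8)/10³ - 5·6²·4/10² = -18/25 kN·m
Load 2 — applied couple M₀=-16 kN·m at a=10/3 m (b=L-a=20/3):
  M_2 = R_Ax - M_A - M₀  [x>a] with R_A=-32/15, M_A=0 = (-32/15)·8 - 0 - (-16) = -16/15 kN·m
Load 3 — uniform load w=14 kN/m over full span:
  M_3 = wLx/2 - wL²/12 - wx²/2 = 14·10·8/2 - 14·10²/12 - 14·8²/2 = -14/3 kN·m
Load 4 — applied couple M₀=17 kN·m at a=15/2 m (b=L-a=5/2):
  M_4 = R_Ax - M_A - M₀  [x>a] with R_A=153/80, M_A=85/16 = (153/80)·8 - (85/16) - 17 = -561/80 kN·m
Superposition: M = Σ M_i = -16159/1200 kN·m ≈ -13.465833 kN·m

M(8) = -16159/1200 kN·m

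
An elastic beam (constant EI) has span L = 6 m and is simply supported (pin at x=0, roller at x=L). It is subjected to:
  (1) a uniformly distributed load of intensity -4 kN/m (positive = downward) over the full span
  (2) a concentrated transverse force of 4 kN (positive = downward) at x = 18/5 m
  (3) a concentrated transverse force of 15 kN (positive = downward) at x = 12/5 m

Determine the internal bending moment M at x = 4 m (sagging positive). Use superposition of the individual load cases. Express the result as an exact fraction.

Load 1 — uniform load w=-4 kN/m over full span:
  M_1 = wx(L-x)/2 = (-4)·4·(6-4)/2 = -16 kN·m
Load 2 — point force P=4 kN at a=18/5 m (b=L-a=12/5):
  M_2 = Pa(L-x)/L  [x>a] = 4·(18/5)·(6-4)/6 = 24/5 kN·m
Load 3 — point force P=15 kN at a=12/5 m (b=L-a=18/5):
  M_3 = Pa(L-x)/L  [x>a] = 15·(12/5)·(6-4)/6 = 12 kN·m
Superposition: M = Σ M_i = 4/5 kN·m ≈ 0.800000 kN·m

M(4) = 4/5 kN·m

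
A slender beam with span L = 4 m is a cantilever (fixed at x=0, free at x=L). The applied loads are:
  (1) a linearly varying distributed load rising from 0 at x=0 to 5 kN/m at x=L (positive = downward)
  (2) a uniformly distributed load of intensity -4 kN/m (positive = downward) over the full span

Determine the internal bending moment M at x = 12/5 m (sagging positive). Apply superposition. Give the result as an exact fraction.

Load 1 — triangular load w₀=5 kN/m (0→w₀ over full span):
  M_1 = w₀Lx/2 - w₀L²/3 - w₀x³/(6L) = 5·4·(12/5)/2 - 5·4²/3 - 5·(12/5)³/(6·4) = -416/75 kN·m
Load 2 — uniform load w=-4 kN/m over full span:
  M_2 = -w(L-x)²/2 = -(-4)·(4-(12/5))²/2 = 128/25 kN·m
Superposition: M = Σ M_i = -32/75 kN·m ≈ -0.426667 kN·m

M(12/5) = -32/75 kN·m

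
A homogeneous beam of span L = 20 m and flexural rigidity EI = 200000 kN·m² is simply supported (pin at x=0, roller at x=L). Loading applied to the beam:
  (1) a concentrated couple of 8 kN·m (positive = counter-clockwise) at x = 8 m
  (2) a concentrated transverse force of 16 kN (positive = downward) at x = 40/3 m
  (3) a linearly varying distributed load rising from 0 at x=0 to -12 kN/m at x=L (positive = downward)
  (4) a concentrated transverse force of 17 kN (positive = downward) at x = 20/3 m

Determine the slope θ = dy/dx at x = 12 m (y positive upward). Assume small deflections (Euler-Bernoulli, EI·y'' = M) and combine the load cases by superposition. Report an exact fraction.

θ(12) = -277/202500 rad

Load 1 — applied couple M₀=8 kN·m at a=8 m (b=L-a=12):
  θ_1 = (M₀x²/(2L)-M₀(x-a)+C₁)/EI  [x>a] with C₁=M₀(3b²-L²)/(6L)=32/15 = (8·12²/(2·20)-8·(12-8)+(32/15))/200000 = -1/187500 rad
Load 2 — point force P=16 kN at a=40/3 m (b=L-a=20/3):
  θ_2 = -Pb(L²-b²-3x²)/(6LEI)  [x≤a] = -16·(20/3)·(20²-(20/3)²-3·12²)/(6·20·200000) = 86/253125 rad
Load 3 — triangular load w₀=-12 kN/m (0→w₀ over full span):
  θ_3 = -w₀(7L⁴-30L²x²+15x⁴)/(360LEI) = -(-12)·(7·20⁴-30·20²·12²+15·12⁴)/(360·20·200000) = -116/46875 rad
Load 4 — point force P=17 kN at a=20/3 m (b=L-a=40/3):
  θ_4 = -Pa(2L²-6Lx+3x²+a²)/(6LEI)  [x>a] = -17·(20/3)·(2·20²-6·20·12+3·12²+(20/3)²)/(6·20·200000) = 391/506250 rad
Superposition: θ = Σ θ_i = -277/202500 rad ≈ -0.001368 rad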